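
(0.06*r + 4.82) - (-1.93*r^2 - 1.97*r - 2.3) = 1.93*r^2 + 2.03*r + 7.12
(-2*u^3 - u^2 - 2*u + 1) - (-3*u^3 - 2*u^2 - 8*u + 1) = u^3 + u^2 + 6*u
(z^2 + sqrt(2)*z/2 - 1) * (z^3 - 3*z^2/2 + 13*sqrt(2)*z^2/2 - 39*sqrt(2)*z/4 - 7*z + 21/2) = z^5 - 3*z^4/2 + 7*sqrt(2)*z^4 - 21*sqrt(2)*z^3/2 - 3*z^3/2 - 10*sqrt(2)*z^2 + 9*z^2/4 + 7*z + 15*sqrt(2)*z - 21/2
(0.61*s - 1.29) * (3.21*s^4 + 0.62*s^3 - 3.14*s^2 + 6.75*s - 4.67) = 1.9581*s^5 - 3.7627*s^4 - 2.7152*s^3 + 8.1681*s^2 - 11.5562*s + 6.0243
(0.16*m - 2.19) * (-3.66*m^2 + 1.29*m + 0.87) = -0.5856*m^3 + 8.2218*m^2 - 2.6859*m - 1.9053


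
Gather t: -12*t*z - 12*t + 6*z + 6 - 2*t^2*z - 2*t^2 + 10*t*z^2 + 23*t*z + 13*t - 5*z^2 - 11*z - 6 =t^2*(-2*z - 2) + t*(10*z^2 + 11*z + 1) - 5*z^2 - 5*z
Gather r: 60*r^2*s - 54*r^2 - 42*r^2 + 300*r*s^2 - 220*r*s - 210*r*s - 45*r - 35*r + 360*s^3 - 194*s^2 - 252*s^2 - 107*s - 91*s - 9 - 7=r^2*(60*s - 96) + r*(300*s^2 - 430*s - 80) + 360*s^3 - 446*s^2 - 198*s - 16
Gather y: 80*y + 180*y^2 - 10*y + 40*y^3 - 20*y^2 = 40*y^3 + 160*y^2 + 70*y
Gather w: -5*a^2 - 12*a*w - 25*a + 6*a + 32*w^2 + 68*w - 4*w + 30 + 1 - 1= -5*a^2 - 19*a + 32*w^2 + w*(64 - 12*a) + 30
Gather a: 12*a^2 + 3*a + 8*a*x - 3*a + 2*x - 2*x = 12*a^2 + 8*a*x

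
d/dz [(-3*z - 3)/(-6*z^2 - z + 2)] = 3*(6*z^2 + z - (z + 1)*(12*z + 1) - 2)/(6*z^2 + z - 2)^2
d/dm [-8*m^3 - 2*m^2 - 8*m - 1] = -24*m^2 - 4*m - 8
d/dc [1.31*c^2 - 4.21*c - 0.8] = 2.62*c - 4.21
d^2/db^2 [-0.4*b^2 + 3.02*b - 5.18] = -0.800000000000000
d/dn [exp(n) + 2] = exp(n)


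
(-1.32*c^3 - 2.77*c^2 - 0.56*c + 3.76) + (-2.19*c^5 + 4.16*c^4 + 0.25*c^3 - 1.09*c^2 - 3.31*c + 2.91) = -2.19*c^5 + 4.16*c^4 - 1.07*c^3 - 3.86*c^2 - 3.87*c + 6.67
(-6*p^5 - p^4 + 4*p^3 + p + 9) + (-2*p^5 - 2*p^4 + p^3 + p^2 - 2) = -8*p^5 - 3*p^4 + 5*p^3 + p^2 + p + 7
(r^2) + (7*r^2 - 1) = 8*r^2 - 1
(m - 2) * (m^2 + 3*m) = m^3 + m^2 - 6*m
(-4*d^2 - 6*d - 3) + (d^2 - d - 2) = -3*d^2 - 7*d - 5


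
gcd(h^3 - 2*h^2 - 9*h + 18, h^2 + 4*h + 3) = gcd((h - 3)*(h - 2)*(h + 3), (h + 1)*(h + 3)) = h + 3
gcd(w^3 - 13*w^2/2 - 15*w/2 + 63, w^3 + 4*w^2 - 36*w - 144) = w - 6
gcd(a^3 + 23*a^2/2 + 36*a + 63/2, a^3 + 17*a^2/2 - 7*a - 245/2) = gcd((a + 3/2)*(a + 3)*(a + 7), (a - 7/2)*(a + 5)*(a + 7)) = a + 7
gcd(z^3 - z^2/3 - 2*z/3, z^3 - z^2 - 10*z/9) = z^2 + 2*z/3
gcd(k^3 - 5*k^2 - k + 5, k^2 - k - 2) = k + 1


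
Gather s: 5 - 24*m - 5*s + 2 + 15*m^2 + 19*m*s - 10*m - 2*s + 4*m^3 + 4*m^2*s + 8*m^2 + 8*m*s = 4*m^3 + 23*m^2 - 34*m + s*(4*m^2 + 27*m - 7) + 7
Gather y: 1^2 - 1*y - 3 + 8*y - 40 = 7*y - 42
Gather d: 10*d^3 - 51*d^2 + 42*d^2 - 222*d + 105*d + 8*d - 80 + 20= 10*d^3 - 9*d^2 - 109*d - 60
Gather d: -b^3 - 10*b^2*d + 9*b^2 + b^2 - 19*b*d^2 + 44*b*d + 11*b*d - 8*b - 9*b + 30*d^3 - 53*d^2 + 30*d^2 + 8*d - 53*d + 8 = -b^3 + 10*b^2 - 17*b + 30*d^3 + d^2*(-19*b - 23) + d*(-10*b^2 + 55*b - 45) + 8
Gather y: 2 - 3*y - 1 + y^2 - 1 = y^2 - 3*y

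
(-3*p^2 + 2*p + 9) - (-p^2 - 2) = -2*p^2 + 2*p + 11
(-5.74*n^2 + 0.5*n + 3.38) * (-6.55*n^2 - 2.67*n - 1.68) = 37.597*n^4 + 12.0508*n^3 - 13.8308*n^2 - 9.8646*n - 5.6784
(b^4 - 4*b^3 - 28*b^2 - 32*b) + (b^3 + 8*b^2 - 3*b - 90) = b^4 - 3*b^3 - 20*b^2 - 35*b - 90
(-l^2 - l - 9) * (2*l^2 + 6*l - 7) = -2*l^4 - 8*l^3 - 17*l^2 - 47*l + 63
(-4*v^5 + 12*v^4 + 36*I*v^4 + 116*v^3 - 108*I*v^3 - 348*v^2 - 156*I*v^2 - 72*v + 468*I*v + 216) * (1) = -4*v^5 + 12*v^4 + 36*I*v^4 + 116*v^3 - 108*I*v^3 - 348*v^2 - 156*I*v^2 - 72*v + 468*I*v + 216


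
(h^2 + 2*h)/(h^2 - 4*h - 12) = h/(h - 6)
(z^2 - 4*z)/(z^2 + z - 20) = z/(z + 5)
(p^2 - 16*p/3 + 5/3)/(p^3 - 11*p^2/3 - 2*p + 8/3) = (3*p^2 - 16*p + 5)/(3*p^3 - 11*p^2 - 6*p + 8)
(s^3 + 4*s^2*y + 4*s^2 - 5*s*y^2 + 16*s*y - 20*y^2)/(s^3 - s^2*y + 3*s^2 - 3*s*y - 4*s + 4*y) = (s + 5*y)/(s - 1)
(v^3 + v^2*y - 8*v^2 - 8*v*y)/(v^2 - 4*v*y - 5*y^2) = v*(8 - v)/(-v + 5*y)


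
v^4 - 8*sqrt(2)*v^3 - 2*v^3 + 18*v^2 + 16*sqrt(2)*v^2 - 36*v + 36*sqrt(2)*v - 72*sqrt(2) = (v - 2)*(v - 6*sqrt(2))*(v - 3*sqrt(2))*(v + sqrt(2))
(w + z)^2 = w^2 + 2*w*z + z^2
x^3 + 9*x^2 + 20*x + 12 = (x + 1)*(x + 2)*(x + 6)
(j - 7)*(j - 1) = j^2 - 8*j + 7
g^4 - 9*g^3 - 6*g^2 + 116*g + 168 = (g - 7)*(g - 6)*(g + 2)^2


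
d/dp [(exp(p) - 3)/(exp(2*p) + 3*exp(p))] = (-exp(2*p) + 6*exp(p) + 9)*exp(-p)/(exp(2*p) + 6*exp(p) + 9)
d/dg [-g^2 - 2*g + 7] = -2*g - 2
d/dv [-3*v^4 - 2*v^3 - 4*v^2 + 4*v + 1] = -12*v^3 - 6*v^2 - 8*v + 4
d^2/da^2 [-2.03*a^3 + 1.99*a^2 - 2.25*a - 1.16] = 3.98 - 12.18*a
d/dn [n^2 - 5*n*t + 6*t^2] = 2*n - 5*t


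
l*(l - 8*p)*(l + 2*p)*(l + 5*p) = l^4 - l^3*p - 46*l^2*p^2 - 80*l*p^3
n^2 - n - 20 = (n - 5)*(n + 4)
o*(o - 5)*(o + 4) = o^3 - o^2 - 20*o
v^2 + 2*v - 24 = (v - 4)*(v + 6)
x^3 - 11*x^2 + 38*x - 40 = (x - 5)*(x - 4)*(x - 2)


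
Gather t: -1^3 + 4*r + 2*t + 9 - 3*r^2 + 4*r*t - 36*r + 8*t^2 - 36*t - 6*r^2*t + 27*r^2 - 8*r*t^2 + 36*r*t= 24*r^2 - 32*r + t^2*(8 - 8*r) + t*(-6*r^2 + 40*r - 34) + 8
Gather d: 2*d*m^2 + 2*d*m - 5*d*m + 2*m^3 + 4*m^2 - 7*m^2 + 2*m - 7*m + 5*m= d*(2*m^2 - 3*m) + 2*m^3 - 3*m^2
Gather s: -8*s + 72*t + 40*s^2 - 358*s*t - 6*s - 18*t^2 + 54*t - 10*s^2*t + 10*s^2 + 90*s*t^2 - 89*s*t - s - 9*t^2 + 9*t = s^2*(50 - 10*t) + s*(90*t^2 - 447*t - 15) - 27*t^2 + 135*t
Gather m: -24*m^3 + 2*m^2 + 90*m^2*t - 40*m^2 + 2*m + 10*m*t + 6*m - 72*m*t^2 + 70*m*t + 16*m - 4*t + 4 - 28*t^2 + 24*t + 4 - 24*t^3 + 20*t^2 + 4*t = -24*m^3 + m^2*(90*t - 38) + m*(-72*t^2 + 80*t + 24) - 24*t^3 - 8*t^2 + 24*t + 8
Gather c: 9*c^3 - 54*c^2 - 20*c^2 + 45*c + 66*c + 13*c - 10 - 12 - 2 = 9*c^3 - 74*c^2 + 124*c - 24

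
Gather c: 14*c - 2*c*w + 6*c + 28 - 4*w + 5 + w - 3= c*(20 - 2*w) - 3*w + 30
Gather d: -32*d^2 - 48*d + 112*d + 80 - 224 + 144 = -32*d^2 + 64*d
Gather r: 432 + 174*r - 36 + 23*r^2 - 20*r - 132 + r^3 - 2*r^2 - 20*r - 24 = r^3 + 21*r^2 + 134*r + 240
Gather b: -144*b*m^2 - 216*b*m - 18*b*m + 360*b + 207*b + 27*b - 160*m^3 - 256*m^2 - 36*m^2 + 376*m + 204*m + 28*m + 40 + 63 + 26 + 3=b*(-144*m^2 - 234*m + 594) - 160*m^3 - 292*m^2 + 608*m + 132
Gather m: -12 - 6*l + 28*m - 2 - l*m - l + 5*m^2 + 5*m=-7*l + 5*m^2 + m*(33 - l) - 14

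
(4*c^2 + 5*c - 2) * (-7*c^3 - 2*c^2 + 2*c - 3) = -28*c^5 - 43*c^4 + 12*c^3 + 2*c^2 - 19*c + 6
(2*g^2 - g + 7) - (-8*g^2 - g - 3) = 10*g^2 + 10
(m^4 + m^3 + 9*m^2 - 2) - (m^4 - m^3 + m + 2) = 2*m^3 + 9*m^2 - m - 4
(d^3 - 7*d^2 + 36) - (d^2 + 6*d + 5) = d^3 - 8*d^2 - 6*d + 31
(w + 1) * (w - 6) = w^2 - 5*w - 6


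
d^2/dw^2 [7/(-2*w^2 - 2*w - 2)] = 7*(w^2 + w - (2*w + 1)^2 + 1)/(w^2 + w + 1)^3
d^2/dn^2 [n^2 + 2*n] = 2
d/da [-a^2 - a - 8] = -2*a - 1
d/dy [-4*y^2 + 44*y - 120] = 44 - 8*y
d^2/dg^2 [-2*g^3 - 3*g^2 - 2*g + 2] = -12*g - 6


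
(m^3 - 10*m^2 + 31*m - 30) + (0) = m^3 - 10*m^2 + 31*m - 30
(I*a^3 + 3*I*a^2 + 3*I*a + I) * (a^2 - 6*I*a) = I*a^5 + 6*a^4 + 3*I*a^4 + 18*a^3 + 3*I*a^3 + 18*a^2 + I*a^2 + 6*a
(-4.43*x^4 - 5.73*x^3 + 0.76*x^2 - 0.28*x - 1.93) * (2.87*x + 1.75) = -12.7141*x^5 - 24.1976*x^4 - 7.8463*x^3 + 0.5264*x^2 - 6.0291*x - 3.3775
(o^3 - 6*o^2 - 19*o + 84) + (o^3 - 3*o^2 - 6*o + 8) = 2*o^3 - 9*o^2 - 25*o + 92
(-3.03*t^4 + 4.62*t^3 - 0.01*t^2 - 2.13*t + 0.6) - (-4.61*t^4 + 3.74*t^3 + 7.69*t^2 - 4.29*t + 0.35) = 1.58*t^4 + 0.88*t^3 - 7.7*t^2 + 2.16*t + 0.25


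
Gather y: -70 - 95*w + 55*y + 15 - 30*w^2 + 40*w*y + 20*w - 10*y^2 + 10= -30*w^2 - 75*w - 10*y^2 + y*(40*w + 55) - 45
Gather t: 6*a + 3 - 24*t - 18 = 6*a - 24*t - 15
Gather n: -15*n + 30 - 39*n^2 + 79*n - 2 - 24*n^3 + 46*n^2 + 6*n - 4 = -24*n^3 + 7*n^2 + 70*n + 24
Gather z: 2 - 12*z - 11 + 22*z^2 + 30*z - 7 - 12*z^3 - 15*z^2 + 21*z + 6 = -12*z^3 + 7*z^2 + 39*z - 10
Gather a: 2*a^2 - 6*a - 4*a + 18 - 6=2*a^2 - 10*a + 12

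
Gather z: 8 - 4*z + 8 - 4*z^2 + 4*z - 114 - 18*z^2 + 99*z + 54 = -22*z^2 + 99*z - 44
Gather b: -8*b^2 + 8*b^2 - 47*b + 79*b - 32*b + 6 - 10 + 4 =0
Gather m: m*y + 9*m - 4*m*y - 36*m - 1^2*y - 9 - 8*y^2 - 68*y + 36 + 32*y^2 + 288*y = m*(-3*y - 27) + 24*y^2 + 219*y + 27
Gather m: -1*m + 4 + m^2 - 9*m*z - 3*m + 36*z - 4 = m^2 + m*(-9*z - 4) + 36*z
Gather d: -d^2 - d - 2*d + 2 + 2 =-d^2 - 3*d + 4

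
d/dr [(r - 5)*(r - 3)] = 2*r - 8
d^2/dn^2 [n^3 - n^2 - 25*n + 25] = 6*n - 2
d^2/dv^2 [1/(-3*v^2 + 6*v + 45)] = 2*(-v^2 + 2*v + 4*(v - 1)^2 + 15)/(3*(-v^2 + 2*v + 15)^3)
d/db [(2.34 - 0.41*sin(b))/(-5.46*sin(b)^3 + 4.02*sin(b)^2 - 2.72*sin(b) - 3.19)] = (-4.4772*sin(b)^3 + 39.9774*sin(b)^2 - 18.8136*sin(b) + 7.6727)*cos(b)/(29.8116*sin(b)^6 - 43.8984*sin(b)^5 + 45.8628*sin(b)^4 + 12.966*sin(b)^3 - 18.2492*sin(b)^2 + 17.3536*sin(b) + 10.1761)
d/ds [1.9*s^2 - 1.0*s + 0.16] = 3.8*s - 1.0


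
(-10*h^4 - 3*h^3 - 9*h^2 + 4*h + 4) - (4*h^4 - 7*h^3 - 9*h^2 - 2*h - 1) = -14*h^4 + 4*h^3 + 6*h + 5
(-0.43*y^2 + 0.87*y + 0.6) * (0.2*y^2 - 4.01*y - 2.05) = -0.086*y^4 + 1.8983*y^3 - 2.4872*y^2 - 4.1895*y - 1.23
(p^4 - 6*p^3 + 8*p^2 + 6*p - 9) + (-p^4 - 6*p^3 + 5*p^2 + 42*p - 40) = -12*p^3 + 13*p^2 + 48*p - 49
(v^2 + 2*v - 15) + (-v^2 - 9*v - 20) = -7*v - 35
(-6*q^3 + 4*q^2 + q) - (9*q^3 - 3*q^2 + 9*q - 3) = -15*q^3 + 7*q^2 - 8*q + 3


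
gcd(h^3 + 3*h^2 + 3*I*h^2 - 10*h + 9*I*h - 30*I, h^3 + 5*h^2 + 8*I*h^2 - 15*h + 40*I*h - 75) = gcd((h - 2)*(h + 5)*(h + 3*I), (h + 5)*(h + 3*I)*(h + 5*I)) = h^2 + h*(5 + 3*I) + 15*I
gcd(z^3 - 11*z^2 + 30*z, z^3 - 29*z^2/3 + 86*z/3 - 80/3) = z - 5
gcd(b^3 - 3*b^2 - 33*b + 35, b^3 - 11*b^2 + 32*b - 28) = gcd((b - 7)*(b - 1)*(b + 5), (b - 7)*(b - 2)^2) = b - 7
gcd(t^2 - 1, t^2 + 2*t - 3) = t - 1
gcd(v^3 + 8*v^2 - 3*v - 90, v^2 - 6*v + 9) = v - 3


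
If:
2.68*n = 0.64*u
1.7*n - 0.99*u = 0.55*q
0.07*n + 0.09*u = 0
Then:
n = 0.00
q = 0.00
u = 0.00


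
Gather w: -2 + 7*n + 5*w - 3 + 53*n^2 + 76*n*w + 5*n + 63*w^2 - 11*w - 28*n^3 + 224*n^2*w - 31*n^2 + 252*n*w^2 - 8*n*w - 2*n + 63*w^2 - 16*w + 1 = -28*n^3 + 22*n^2 + 10*n + w^2*(252*n + 126) + w*(224*n^2 + 68*n - 22) - 4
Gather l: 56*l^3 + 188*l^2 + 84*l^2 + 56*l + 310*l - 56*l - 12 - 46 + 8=56*l^3 + 272*l^2 + 310*l - 50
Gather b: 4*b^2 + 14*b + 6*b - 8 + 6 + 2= 4*b^2 + 20*b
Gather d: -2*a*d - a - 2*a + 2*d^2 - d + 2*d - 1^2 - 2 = -3*a + 2*d^2 + d*(1 - 2*a) - 3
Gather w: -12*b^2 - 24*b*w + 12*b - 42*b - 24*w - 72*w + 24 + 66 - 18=-12*b^2 - 30*b + w*(-24*b - 96) + 72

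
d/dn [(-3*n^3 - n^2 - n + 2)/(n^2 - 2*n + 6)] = (-3*n^4 + 12*n^3 - 51*n^2 - 16*n - 2)/(n^4 - 4*n^3 + 16*n^2 - 24*n + 36)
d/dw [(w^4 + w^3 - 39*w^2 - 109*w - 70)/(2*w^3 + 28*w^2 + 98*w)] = (w^5 + 21*w^4 + 53*w^3 - 55*w^2 + 210*w + 490)/(2*w^2*(w^3 + 21*w^2 + 147*w + 343))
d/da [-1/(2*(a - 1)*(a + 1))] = a/((a - 1)^2*(a + 1)^2)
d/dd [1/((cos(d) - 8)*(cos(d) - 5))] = (2*cos(d) - 13)*sin(d)/((cos(d) - 8)^2*(cos(d) - 5)^2)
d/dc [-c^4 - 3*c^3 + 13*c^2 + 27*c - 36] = -4*c^3 - 9*c^2 + 26*c + 27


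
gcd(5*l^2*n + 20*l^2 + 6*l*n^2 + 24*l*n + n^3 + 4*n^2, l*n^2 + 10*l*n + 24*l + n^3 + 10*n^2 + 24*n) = l*n + 4*l + n^2 + 4*n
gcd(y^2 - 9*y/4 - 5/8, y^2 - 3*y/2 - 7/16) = y + 1/4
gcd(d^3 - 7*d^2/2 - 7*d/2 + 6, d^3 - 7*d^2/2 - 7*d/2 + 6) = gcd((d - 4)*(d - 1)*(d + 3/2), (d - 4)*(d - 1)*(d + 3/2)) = d^3 - 7*d^2/2 - 7*d/2 + 6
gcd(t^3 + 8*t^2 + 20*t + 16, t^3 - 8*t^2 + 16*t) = 1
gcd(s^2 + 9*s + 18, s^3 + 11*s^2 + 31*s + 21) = s + 3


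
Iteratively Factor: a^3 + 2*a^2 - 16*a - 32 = (a - 4)*(a^2 + 6*a + 8) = (a - 4)*(a + 4)*(a + 2)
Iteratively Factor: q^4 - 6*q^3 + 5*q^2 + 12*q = (q - 3)*(q^3 - 3*q^2 - 4*q) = (q - 4)*(q - 3)*(q^2 + q) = q*(q - 4)*(q - 3)*(q + 1)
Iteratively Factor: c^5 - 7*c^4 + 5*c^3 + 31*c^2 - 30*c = (c)*(c^4 - 7*c^3 + 5*c^2 + 31*c - 30) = c*(c - 1)*(c^3 - 6*c^2 - c + 30) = c*(c - 3)*(c - 1)*(c^2 - 3*c - 10) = c*(c - 5)*(c - 3)*(c - 1)*(c + 2)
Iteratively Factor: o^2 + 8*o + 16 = (o + 4)*(o + 4)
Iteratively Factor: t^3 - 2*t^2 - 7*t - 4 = (t + 1)*(t^2 - 3*t - 4) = (t + 1)^2*(t - 4)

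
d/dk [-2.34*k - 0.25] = -2.34000000000000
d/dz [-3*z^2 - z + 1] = -6*z - 1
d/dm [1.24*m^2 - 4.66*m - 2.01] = 2.48*m - 4.66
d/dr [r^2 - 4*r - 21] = 2*r - 4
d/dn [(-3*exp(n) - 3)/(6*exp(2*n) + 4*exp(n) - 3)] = (18*exp(2*n) + 36*exp(n) + 21)*exp(n)/(36*exp(4*n) + 48*exp(3*n) - 20*exp(2*n) - 24*exp(n) + 9)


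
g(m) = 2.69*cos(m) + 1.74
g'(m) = -2.69*sin(m)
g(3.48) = -0.80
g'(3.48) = 0.89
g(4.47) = 1.09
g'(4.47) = 2.61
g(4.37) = 0.84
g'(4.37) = 2.53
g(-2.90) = -0.87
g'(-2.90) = 0.64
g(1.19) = 2.74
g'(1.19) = -2.50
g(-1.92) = 0.82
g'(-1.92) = 2.53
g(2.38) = -0.21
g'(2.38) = -1.86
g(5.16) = 2.90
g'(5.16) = 2.42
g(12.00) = 4.01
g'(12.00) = 1.44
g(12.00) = 4.01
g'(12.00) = 1.44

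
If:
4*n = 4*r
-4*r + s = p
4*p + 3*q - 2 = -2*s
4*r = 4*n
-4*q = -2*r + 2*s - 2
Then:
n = 9*s/29 - 1/29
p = 4/29 - 7*s/29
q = 14/29 - 10*s/29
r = 9*s/29 - 1/29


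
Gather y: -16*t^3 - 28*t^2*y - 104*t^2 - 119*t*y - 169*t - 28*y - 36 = -16*t^3 - 104*t^2 - 169*t + y*(-28*t^2 - 119*t - 28) - 36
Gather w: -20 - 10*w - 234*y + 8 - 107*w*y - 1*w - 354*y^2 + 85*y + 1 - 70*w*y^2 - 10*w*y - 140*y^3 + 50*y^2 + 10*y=w*(-70*y^2 - 117*y - 11) - 140*y^3 - 304*y^2 - 139*y - 11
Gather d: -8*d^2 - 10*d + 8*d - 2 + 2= -8*d^2 - 2*d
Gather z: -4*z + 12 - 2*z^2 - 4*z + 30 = -2*z^2 - 8*z + 42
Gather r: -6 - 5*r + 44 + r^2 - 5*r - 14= r^2 - 10*r + 24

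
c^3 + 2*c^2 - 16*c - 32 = (c - 4)*(c + 2)*(c + 4)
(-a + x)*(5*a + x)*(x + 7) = -5*a^2*x - 35*a^2 + 4*a*x^2 + 28*a*x + x^3 + 7*x^2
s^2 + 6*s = s*(s + 6)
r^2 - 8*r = r*(r - 8)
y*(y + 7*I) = y^2 + 7*I*y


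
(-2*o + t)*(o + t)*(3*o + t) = -6*o^3 - 5*o^2*t + 2*o*t^2 + t^3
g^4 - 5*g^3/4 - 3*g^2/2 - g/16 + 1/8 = (g - 2)*(g - 1/4)*(g + 1/2)^2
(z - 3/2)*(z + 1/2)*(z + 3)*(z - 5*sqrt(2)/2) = z^4 - 5*sqrt(2)*z^3/2 + 2*z^3 - 5*sqrt(2)*z^2 - 15*z^2/4 - 9*z/4 + 75*sqrt(2)*z/8 + 45*sqrt(2)/8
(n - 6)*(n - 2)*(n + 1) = n^3 - 7*n^2 + 4*n + 12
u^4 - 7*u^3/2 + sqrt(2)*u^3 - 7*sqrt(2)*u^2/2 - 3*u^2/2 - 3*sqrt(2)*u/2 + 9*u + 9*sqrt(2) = (u - 3)*(u - 2)*(u + 3/2)*(u + sqrt(2))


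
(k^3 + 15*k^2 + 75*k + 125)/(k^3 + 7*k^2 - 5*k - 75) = (k + 5)/(k - 3)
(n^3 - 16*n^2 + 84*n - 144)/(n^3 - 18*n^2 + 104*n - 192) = (n - 6)/(n - 8)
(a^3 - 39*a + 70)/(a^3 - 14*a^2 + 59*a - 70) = (a + 7)/(a - 7)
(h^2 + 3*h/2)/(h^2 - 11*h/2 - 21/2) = h/(h - 7)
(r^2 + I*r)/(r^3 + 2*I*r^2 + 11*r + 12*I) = r/(r^2 + I*r + 12)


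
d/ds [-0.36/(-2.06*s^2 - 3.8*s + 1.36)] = (-1.4832*s - 1.368)/(2.06*s^2 + 3.8*s - 1.36)^2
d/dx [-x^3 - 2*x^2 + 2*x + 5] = -3*x^2 - 4*x + 2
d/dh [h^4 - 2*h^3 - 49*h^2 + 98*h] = 4*h^3 - 6*h^2 - 98*h + 98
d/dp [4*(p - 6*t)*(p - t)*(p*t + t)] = 4*t*(3*p^2 - 14*p*t + 2*p + 6*t^2 - 7*t)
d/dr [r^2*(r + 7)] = r*(3*r + 14)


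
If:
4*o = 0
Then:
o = 0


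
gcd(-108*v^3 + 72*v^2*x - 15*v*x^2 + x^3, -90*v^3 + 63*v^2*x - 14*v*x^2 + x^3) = 18*v^2 - 9*v*x + x^2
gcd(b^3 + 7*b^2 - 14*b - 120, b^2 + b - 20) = b^2 + b - 20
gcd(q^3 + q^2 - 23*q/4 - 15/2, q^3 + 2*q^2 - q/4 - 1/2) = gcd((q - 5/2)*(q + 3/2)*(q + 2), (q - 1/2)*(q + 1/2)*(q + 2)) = q + 2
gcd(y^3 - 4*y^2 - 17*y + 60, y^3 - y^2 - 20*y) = y^2 - y - 20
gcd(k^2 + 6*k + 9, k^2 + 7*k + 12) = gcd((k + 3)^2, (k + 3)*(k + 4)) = k + 3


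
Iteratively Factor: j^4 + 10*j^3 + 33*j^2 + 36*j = (j)*(j^3 + 10*j^2 + 33*j + 36) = j*(j + 3)*(j^2 + 7*j + 12) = j*(j + 3)*(j + 4)*(j + 3)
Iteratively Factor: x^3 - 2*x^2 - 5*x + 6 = (x - 3)*(x^2 + x - 2) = (x - 3)*(x + 2)*(x - 1)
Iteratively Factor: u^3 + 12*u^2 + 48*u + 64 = (u + 4)*(u^2 + 8*u + 16) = (u + 4)^2*(u + 4)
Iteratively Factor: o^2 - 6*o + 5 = (o - 1)*(o - 5)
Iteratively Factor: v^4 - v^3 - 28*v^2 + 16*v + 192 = (v - 4)*(v^3 + 3*v^2 - 16*v - 48) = (v - 4)^2*(v^2 + 7*v + 12) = (v - 4)^2*(v + 3)*(v + 4)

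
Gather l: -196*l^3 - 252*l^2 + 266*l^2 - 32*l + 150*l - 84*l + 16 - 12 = -196*l^3 + 14*l^2 + 34*l + 4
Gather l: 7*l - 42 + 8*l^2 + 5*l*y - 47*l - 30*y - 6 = 8*l^2 + l*(5*y - 40) - 30*y - 48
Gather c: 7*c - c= 6*c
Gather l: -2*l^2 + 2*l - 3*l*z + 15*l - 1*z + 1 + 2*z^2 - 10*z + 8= -2*l^2 + l*(17 - 3*z) + 2*z^2 - 11*z + 9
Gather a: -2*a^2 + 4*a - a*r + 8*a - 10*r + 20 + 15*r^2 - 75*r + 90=-2*a^2 + a*(12 - r) + 15*r^2 - 85*r + 110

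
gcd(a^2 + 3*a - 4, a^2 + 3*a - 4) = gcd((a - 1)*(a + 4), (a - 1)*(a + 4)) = a^2 + 3*a - 4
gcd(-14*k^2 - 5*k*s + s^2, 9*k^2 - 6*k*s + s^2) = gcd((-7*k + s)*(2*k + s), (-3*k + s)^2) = 1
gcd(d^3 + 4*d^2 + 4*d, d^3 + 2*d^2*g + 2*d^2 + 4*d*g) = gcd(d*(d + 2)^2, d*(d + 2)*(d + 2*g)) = d^2 + 2*d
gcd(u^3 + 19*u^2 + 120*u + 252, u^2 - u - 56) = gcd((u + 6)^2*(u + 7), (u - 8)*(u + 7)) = u + 7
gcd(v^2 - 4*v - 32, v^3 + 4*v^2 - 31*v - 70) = 1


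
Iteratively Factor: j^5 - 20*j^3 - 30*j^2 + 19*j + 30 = (j - 1)*(j^4 + j^3 - 19*j^2 - 49*j - 30) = (j - 1)*(j + 1)*(j^3 - 19*j - 30) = (j - 1)*(j + 1)*(j + 2)*(j^2 - 2*j - 15) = (j - 5)*(j - 1)*(j + 1)*(j + 2)*(j + 3)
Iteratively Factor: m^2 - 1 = (m - 1)*(m + 1)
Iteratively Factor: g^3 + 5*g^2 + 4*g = (g + 1)*(g^2 + 4*g) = g*(g + 1)*(g + 4)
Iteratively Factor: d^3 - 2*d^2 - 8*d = (d - 4)*(d^2 + 2*d) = d*(d - 4)*(d + 2)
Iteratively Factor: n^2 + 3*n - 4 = (n + 4)*(n - 1)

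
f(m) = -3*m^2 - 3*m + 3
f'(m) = -6*m - 3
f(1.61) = -9.61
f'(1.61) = -12.66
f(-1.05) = 2.84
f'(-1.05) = 3.30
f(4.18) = -61.96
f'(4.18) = -28.08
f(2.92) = -31.34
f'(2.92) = -20.52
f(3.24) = -38.21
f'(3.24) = -22.44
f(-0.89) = 3.29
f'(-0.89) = 2.34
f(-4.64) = -47.67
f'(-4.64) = 24.84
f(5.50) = -104.25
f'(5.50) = -36.00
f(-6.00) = -87.00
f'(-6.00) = 33.00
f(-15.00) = -627.00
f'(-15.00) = 87.00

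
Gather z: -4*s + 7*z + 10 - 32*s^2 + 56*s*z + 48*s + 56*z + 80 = -32*s^2 + 44*s + z*(56*s + 63) + 90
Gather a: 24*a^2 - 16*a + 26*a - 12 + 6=24*a^2 + 10*a - 6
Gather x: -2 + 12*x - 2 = 12*x - 4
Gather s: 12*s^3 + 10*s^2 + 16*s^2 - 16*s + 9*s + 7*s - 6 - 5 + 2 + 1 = 12*s^3 + 26*s^2 - 8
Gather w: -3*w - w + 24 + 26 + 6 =56 - 4*w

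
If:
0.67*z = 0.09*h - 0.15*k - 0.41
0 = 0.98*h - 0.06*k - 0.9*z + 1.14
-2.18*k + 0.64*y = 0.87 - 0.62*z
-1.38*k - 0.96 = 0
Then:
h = -1.85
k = -0.70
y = -0.33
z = -0.71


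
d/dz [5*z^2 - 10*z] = 10*z - 10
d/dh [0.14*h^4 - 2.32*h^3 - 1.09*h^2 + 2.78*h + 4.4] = 0.56*h^3 - 6.96*h^2 - 2.18*h + 2.78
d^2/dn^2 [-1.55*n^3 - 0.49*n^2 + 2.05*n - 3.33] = -9.3*n - 0.98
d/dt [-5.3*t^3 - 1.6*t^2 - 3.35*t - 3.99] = -15.9*t^2 - 3.2*t - 3.35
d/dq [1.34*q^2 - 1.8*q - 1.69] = 2.68*q - 1.8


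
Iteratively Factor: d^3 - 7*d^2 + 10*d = (d)*(d^2 - 7*d + 10) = d*(d - 2)*(d - 5)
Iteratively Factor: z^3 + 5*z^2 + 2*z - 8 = (z + 2)*(z^2 + 3*z - 4) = (z + 2)*(z + 4)*(z - 1)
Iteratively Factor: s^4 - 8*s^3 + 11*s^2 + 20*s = (s - 5)*(s^3 - 3*s^2 - 4*s) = s*(s - 5)*(s^2 - 3*s - 4) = s*(s - 5)*(s - 4)*(s + 1)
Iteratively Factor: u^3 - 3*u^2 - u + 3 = (u - 1)*(u^2 - 2*u - 3) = (u - 1)*(u + 1)*(u - 3)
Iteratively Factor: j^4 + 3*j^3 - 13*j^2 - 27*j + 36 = (j - 3)*(j^3 + 6*j^2 + 5*j - 12) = (j - 3)*(j - 1)*(j^2 + 7*j + 12) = (j - 3)*(j - 1)*(j + 3)*(j + 4)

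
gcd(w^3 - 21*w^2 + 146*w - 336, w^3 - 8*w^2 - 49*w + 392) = w^2 - 15*w + 56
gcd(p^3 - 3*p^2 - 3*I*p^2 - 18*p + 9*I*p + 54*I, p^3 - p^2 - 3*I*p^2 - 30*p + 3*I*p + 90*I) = p^2 + p*(-6 - 3*I) + 18*I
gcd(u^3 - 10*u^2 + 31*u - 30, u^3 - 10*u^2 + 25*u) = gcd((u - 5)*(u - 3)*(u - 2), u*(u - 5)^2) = u - 5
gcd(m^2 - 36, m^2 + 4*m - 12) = m + 6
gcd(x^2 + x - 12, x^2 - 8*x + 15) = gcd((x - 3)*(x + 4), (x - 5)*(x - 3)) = x - 3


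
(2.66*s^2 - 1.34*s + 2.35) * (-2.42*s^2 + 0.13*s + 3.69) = -6.4372*s^4 + 3.5886*s^3 + 3.9542*s^2 - 4.6391*s + 8.6715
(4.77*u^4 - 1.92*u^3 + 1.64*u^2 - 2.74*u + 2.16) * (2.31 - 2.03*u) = -9.6831*u^5 + 14.9163*u^4 - 7.7644*u^3 + 9.3506*u^2 - 10.7142*u + 4.9896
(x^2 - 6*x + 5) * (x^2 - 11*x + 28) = x^4 - 17*x^3 + 99*x^2 - 223*x + 140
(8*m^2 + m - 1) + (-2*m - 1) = 8*m^2 - m - 2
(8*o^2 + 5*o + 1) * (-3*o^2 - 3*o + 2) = -24*o^4 - 39*o^3 - 2*o^2 + 7*o + 2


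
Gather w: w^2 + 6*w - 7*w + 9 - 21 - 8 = w^2 - w - 20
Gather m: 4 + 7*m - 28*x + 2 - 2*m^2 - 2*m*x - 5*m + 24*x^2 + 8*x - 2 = -2*m^2 + m*(2 - 2*x) + 24*x^2 - 20*x + 4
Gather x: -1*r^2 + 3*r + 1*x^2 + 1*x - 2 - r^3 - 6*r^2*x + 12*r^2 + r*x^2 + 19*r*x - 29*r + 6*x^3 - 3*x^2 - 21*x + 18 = -r^3 + 11*r^2 - 26*r + 6*x^3 + x^2*(r - 2) + x*(-6*r^2 + 19*r - 20) + 16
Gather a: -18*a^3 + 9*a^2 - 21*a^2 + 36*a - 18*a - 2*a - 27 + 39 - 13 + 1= -18*a^3 - 12*a^2 + 16*a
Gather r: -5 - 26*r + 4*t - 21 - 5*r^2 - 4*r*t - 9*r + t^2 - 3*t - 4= -5*r^2 + r*(-4*t - 35) + t^2 + t - 30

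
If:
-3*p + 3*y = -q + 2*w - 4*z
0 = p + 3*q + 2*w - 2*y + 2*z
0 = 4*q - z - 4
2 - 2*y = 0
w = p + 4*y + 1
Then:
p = -253/106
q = 69/106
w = 277/106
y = 1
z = -74/53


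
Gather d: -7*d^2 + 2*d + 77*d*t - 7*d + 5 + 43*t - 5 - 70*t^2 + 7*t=-7*d^2 + d*(77*t - 5) - 70*t^2 + 50*t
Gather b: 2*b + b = 3*b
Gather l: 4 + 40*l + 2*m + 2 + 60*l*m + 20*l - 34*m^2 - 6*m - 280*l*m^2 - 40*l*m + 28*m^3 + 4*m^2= l*(-280*m^2 + 20*m + 60) + 28*m^3 - 30*m^2 - 4*m + 6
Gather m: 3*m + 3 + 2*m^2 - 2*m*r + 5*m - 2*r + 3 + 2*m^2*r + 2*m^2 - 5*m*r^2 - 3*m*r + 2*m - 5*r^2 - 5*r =m^2*(2*r + 4) + m*(-5*r^2 - 5*r + 10) - 5*r^2 - 7*r + 6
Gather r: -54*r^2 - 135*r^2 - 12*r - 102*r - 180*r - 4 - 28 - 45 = -189*r^2 - 294*r - 77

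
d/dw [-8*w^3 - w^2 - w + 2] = -24*w^2 - 2*w - 1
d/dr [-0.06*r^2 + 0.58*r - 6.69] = 0.58 - 0.12*r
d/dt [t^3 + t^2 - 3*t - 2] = 3*t^2 + 2*t - 3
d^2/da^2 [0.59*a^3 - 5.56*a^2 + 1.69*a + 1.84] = 3.54*a - 11.12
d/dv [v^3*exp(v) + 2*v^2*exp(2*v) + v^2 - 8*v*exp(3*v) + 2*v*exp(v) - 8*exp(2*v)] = v^3*exp(v) + 4*v^2*exp(2*v) + 3*v^2*exp(v) - 24*v*exp(3*v) + 4*v*exp(2*v) + 2*v*exp(v) + 2*v - 8*exp(3*v) - 16*exp(2*v) + 2*exp(v)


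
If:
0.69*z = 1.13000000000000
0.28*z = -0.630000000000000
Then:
No Solution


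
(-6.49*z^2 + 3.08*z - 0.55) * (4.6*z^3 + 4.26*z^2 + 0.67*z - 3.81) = -29.854*z^5 - 13.4794*z^4 + 6.2425*z^3 + 24.4475*z^2 - 12.1033*z + 2.0955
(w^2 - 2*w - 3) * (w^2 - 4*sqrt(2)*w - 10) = w^4 - 4*sqrt(2)*w^3 - 2*w^3 - 13*w^2 + 8*sqrt(2)*w^2 + 12*sqrt(2)*w + 20*w + 30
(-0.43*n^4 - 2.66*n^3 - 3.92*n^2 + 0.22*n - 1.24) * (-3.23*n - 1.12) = 1.3889*n^5 + 9.0734*n^4 + 15.6408*n^3 + 3.6798*n^2 + 3.7588*n + 1.3888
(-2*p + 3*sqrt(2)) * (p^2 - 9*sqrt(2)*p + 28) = -2*p^3 + 21*sqrt(2)*p^2 - 110*p + 84*sqrt(2)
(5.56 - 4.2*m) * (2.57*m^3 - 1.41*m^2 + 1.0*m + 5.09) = -10.794*m^4 + 20.2112*m^3 - 12.0396*m^2 - 15.818*m + 28.3004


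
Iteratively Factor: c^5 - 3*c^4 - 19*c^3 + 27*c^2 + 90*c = (c)*(c^4 - 3*c^3 - 19*c^2 + 27*c + 90) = c*(c + 2)*(c^3 - 5*c^2 - 9*c + 45) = c*(c + 2)*(c + 3)*(c^2 - 8*c + 15) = c*(c - 3)*(c + 2)*(c + 3)*(c - 5)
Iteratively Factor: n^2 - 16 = (n + 4)*(n - 4)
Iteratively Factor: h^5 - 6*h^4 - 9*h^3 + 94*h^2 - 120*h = (h + 4)*(h^4 - 10*h^3 + 31*h^2 - 30*h) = (h - 5)*(h + 4)*(h^3 - 5*h^2 + 6*h) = (h - 5)*(h - 3)*(h + 4)*(h^2 - 2*h) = h*(h - 5)*(h - 3)*(h + 4)*(h - 2)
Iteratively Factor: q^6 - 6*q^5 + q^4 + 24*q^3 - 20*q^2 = (q)*(q^5 - 6*q^4 + q^3 + 24*q^2 - 20*q) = q*(q - 2)*(q^4 - 4*q^3 - 7*q^2 + 10*q) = q^2*(q - 2)*(q^3 - 4*q^2 - 7*q + 10) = q^2*(q - 2)*(q + 2)*(q^2 - 6*q + 5) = q^2*(q - 2)*(q - 1)*(q + 2)*(q - 5)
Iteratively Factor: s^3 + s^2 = (s)*(s^2 + s) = s*(s + 1)*(s)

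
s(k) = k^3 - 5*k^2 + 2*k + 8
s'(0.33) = -0.97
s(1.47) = 3.31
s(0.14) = 8.18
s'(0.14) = 0.66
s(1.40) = 3.74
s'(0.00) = 2.00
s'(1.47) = -6.22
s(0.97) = 6.15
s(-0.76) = 3.15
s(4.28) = 3.37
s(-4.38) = -180.71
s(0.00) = 8.00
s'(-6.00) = 170.00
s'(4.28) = 14.16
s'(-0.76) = 11.33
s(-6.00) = -400.00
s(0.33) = 8.15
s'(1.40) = -6.12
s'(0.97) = -4.88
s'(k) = 3*k^2 - 10*k + 2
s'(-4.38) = 103.35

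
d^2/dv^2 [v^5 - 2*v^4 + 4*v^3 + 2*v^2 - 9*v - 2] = 20*v^3 - 24*v^2 + 24*v + 4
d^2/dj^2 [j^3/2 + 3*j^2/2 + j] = 3*j + 3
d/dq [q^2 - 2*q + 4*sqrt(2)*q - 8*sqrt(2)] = 2*q - 2 + 4*sqrt(2)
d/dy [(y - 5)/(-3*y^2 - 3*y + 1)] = (3*y^2 - 30*y - 14)/(9*y^4 + 18*y^3 + 3*y^2 - 6*y + 1)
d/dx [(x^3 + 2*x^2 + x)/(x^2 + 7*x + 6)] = (x^2 + 12*x + 6)/(x^2 + 12*x + 36)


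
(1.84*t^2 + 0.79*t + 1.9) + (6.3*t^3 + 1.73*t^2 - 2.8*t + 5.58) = 6.3*t^3 + 3.57*t^2 - 2.01*t + 7.48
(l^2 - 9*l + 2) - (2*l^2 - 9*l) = 2 - l^2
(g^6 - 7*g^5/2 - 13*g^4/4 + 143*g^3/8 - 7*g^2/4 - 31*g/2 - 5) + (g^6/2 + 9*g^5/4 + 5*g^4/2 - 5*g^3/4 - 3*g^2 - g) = 3*g^6/2 - 5*g^5/4 - 3*g^4/4 + 133*g^3/8 - 19*g^2/4 - 33*g/2 - 5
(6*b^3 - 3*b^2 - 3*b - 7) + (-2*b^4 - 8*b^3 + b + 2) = -2*b^4 - 2*b^3 - 3*b^2 - 2*b - 5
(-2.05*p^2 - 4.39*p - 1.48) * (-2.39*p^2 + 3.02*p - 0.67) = 4.8995*p^4 + 4.3011*p^3 - 8.3471*p^2 - 1.5283*p + 0.9916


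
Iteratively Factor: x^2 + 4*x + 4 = (x + 2)*(x + 2)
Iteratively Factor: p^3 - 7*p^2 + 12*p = (p)*(p^2 - 7*p + 12) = p*(p - 3)*(p - 4)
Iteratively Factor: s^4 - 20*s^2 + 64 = (s + 4)*(s^3 - 4*s^2 - 4*s + 16) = (s - 2)*(s + 4)*(s^2 - 2*s - 8) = (s - 2)*(s + 2)*(s + 4)*(s - 4)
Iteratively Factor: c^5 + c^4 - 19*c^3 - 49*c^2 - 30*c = (c + 3)*(c^4 - 2*c^3 - 13*c^2 - 10*c) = c*(c + 3)*(c^3 - 2*c^2 - 13*c - 10) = c*(c - 5)*(c + 3)*(c^2 + 3*c + 2) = c*(c - 5)*(c + 2)*(c + 3)*(c + 1)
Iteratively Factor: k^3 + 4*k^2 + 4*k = (k + 2)*(k^2 + 2*k) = (k + 2)^2*(k)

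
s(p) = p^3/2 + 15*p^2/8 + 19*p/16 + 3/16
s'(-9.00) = 88.94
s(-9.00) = -223.12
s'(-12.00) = 172.19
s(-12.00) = -608.06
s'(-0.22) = 0.44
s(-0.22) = 0.01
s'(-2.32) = 0.56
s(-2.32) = 1.28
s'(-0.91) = -0.98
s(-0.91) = 0.28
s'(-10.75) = 134.22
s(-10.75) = -417.05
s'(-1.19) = -1.15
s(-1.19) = 0.59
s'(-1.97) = -0.38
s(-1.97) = 1.30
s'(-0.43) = -0.15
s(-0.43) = -0.02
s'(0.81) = 5.21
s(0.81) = 2.65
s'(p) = 3*p^2/2 + 15*p/4 + 19/16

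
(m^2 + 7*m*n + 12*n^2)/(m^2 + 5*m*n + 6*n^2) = (m + 4*n)/(m + 2*n)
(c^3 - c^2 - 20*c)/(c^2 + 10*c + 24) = c*(c - 5)/(c + 6)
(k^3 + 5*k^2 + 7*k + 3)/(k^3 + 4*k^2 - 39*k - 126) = (k^2 + 2*k + 1)/(k^2 + k - 42)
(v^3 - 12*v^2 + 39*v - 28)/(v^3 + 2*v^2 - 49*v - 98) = (v^2 - 5*v + 4)/(v^2 + 9*v + 14)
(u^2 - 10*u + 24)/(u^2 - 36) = (u - 4)/(u + 6)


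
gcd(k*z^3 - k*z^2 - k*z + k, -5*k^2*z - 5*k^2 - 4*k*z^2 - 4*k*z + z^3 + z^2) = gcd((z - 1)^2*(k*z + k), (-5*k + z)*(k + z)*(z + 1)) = z + 1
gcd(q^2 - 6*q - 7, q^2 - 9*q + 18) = 1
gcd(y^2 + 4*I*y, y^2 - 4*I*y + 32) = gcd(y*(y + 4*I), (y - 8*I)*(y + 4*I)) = y + 4*I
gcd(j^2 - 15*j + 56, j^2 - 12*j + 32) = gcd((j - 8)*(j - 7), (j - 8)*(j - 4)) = j - 8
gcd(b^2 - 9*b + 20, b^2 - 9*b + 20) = b^2 - 9*b + 20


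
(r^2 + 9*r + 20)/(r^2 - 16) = (r + 5)/(r - 4)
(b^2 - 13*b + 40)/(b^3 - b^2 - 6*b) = (-b^2 + 13*b - 40)/(b*(-b^2 + b + 6))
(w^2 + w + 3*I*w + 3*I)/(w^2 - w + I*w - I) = (w^2 + w + 3*I*w + 3*I)/(w^2 - w + I*w - I)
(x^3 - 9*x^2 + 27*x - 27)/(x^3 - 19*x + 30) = (x^2 - 6*x + 9)/(x^2 + 3*x - 10)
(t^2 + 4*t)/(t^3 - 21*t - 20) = t/(t^2 - 4*t - 5)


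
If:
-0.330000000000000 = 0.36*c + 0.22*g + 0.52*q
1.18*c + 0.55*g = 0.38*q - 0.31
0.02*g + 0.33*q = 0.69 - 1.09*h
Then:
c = 6.0*q + 1.83928571428571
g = -12.1818181818182*q - 4.50974025974026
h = 0.715775050637436 - 0.079232693911593*q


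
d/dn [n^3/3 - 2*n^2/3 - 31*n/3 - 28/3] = n^2 - 4*n/3 - 31/3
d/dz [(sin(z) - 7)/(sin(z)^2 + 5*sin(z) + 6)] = (14*sin(z) + cos(z)^2 + 40)*cos(z)/(sin(z)^2 + 5*sin(z) + 6)^2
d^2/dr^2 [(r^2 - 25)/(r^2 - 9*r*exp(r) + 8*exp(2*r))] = (2*(r^2 - 25)*(9*r*exp(r) - 2*r - 16*exp(2*r) + 9*exp(r))^2 + (4*r*(9*r*exp(r) - 2*r - 16*exp(2*r) + 9*exp(r)) + (r^2 - 25)*(9*r*exp(r) - 32*exp(2*r) + 18*exp(r) - 2))*(r^2 - 9*r*exp(r) + 8*exp(2*r)) + 2*(r^2 - 9*r*exp(r) + 8*exp(2*r))^2)/(r^2 - 9*r*exp(r) + 8*exp(2*r))^3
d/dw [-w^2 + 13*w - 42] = 13 - 2*w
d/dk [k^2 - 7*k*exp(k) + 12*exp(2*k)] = -7*k*exp(k) + 2*k + 24*exp(2*k) - 7*exp(k)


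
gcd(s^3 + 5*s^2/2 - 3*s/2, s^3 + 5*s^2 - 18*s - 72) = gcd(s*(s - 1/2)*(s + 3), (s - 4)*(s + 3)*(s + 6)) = s + 3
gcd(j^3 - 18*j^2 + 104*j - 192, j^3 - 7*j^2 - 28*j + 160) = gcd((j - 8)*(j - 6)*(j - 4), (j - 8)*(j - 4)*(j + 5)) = j^2 - 12*j + 32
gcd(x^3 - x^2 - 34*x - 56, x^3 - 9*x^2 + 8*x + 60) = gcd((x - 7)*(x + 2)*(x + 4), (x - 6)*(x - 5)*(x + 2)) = x + 2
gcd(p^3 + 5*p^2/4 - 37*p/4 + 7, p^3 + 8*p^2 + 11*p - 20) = p^2 + 3*p - 4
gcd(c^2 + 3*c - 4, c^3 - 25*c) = 1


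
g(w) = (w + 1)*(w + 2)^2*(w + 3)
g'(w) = (w + 1)*(w + 2)^2 + (w + 1)*(w + 3)*(2*w + 4) + (w + 2)^2*(w + 3)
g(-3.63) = 4.40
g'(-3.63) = -14.06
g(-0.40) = 3.99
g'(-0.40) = 13.18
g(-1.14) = -0.19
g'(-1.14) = 0.82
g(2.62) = 434.24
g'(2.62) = 385.20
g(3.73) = 1045.17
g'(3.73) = 741.07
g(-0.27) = 5.96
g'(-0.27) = 17.25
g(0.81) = 54.45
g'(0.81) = 83.13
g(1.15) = 88.53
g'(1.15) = 118.72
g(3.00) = 600.00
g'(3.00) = 490.00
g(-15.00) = 28392.00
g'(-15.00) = -8762.00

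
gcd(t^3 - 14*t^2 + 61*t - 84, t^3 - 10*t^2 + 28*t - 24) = 1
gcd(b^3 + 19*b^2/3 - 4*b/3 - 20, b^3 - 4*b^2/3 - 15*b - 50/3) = b + 2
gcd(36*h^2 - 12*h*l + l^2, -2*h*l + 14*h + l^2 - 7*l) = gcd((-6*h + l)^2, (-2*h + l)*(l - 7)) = 1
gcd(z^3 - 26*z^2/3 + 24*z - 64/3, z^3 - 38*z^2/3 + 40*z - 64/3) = z - 4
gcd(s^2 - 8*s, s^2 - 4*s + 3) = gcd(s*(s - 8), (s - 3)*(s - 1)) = 1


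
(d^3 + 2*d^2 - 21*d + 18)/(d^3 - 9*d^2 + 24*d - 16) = (d^2 + 3*d - 18)/(d^2 - 8*d + 16)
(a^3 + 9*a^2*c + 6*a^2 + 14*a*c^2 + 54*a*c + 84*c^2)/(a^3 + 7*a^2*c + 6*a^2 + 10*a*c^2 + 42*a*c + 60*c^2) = (a + 7*c)/(a + 5*c)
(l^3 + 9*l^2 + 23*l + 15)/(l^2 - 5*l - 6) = (l^2 + 8*l + 15)/(l - 6)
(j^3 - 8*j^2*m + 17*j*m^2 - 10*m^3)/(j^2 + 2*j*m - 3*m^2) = (j^2 - 7*j*m + 10*m^2)/(j + 3*m)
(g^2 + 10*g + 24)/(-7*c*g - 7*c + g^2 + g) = (-g^2 - 10*g - 24)/(7*c*g + 7*c - g^2 - g)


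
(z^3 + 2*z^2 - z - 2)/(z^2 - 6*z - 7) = (z^2 + z - 2)/(z - 7)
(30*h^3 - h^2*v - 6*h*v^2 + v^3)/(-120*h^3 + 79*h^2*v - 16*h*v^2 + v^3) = (2*h + v)/(-8*h + v)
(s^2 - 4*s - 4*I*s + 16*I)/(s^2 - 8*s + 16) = (s - 4*I)/(s - 4)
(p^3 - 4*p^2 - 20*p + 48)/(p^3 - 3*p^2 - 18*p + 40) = (p - 6)/(p - 5)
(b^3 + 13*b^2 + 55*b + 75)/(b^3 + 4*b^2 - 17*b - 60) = (b + 5)/(b - 4)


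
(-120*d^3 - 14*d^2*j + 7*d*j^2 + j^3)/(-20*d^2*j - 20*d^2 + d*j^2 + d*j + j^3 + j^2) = (6*d + j)/(j + 1)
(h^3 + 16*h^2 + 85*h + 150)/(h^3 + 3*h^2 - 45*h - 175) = (h + 6)/(h - 7)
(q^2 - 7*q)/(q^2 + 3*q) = (q - 7)/(q + 3)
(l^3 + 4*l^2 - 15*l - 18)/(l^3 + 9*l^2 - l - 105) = (l^2 + 7*l + 6)/(l^2 + 12*l + 35)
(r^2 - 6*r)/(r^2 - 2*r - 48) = r*(6 - r)/(-r^2 + 2*r + 48)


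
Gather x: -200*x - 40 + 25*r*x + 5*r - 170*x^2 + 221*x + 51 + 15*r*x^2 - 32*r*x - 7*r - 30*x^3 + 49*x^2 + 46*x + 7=-2*r - 30*x^3 + x^2*(15*r - 121) + x*(67 - 7*r) + 18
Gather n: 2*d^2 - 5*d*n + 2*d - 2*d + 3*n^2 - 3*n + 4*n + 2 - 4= 2*d^2 + 3*n^2 + n*(1 - 5*d) - 2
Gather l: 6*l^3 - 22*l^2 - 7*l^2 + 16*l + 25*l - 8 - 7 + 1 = 6*l^3 - 29*l^2 + 41*l - 14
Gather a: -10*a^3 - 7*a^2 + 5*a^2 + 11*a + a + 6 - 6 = -10*a^3 - 2*a^2 + 12*a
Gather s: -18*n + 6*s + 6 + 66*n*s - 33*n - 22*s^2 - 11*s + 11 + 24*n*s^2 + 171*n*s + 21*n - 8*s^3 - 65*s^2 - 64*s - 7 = -30*n - 8*s^3 + s^2*(24*n - 87) + s*(237*n - 69) + 10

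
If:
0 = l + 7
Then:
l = -7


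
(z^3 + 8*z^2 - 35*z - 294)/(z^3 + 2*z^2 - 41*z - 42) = (z + 7)/(z + 1)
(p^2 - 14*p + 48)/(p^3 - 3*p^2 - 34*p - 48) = (p - 6)/(p^2 + 5*p + 6)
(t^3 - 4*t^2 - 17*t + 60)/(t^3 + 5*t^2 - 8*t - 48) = (t - 5)/(t + 4)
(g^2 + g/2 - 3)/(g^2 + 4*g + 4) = (g - 3/2)/(g + 2)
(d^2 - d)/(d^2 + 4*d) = (d - 1)/(d + 4)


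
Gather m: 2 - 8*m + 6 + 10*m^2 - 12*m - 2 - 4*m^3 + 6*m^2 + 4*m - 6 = -4*m^3 + 16*m^2 - 16*m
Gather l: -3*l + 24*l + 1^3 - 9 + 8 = 21*l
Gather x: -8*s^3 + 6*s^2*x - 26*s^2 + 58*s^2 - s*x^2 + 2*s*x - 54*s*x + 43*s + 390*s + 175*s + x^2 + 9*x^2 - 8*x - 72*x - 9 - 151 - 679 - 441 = -8*s^3 + 32*s^2 + 608*s + x^2*(10 - s) + x*(6*s^2 - 52*s - 80) - 1280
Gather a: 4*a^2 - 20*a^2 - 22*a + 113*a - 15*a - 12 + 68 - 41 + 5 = -16*a^2 + 76*a + 20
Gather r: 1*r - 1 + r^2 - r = r^2 - 1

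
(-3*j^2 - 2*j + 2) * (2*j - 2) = -6*j^3 + 2*j^2 + 8*j - 4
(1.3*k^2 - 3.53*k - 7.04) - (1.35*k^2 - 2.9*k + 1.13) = -0.05*k^2 - 0.63*k - 8.17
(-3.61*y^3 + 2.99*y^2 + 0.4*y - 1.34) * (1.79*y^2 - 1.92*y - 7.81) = -6.4619*y^5 + 12.2833*y^4 + 23.1693*y^3 - 26.5185*y^2 - 0.5512*y + 10.4654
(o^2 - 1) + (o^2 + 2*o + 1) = 2*o^2 + 2*o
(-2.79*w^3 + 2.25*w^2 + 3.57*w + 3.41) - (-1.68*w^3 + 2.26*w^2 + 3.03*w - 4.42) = -1.11*w^3 - 0.00999999999999979*w^2 + 0.54*w + 7.83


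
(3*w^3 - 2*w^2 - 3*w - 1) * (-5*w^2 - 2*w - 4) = -15*w^5 + 4*w^4 + 7*w^3 + 19*w^2 + 14*w + 4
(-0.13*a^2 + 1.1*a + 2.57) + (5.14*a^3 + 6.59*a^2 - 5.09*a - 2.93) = 5.14*a^3 + 6.46*a^2 - 3.99*a - 0.36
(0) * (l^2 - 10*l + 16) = 0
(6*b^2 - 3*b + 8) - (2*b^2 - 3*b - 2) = 4*b^2 + 10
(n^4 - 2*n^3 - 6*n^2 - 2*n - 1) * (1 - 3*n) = -3*n^5 + 7*n^4 + 16*n^3 + n - 1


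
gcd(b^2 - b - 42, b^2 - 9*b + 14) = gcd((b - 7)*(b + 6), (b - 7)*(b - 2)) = b - 7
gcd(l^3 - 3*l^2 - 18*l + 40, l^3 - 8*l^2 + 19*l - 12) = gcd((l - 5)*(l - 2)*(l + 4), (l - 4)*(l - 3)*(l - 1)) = 1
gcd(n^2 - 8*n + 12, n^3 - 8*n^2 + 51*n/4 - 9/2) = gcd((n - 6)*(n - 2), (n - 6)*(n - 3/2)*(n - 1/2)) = n - 6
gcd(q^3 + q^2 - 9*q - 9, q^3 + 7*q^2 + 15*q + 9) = q^2 + 4*q + 3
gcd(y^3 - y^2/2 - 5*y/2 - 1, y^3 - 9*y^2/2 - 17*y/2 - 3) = y^2 + 3*y/2 + 1/2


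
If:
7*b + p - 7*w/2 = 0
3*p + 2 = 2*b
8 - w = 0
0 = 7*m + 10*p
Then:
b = 86/23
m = -60/23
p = 42/23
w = 8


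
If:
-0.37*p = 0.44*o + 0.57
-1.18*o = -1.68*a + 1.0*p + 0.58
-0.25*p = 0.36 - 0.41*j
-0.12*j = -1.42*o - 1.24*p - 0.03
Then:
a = -0.89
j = -41.95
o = 57.77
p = -70.24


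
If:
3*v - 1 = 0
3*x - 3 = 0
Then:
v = 1/3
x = 1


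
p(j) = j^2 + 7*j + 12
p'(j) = 2*j + 7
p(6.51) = 99.95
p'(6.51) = 20.02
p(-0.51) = 8.69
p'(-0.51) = 5.98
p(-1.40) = 4.16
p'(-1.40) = 4.20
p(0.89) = 19.02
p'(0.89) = 8.78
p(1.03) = 20.27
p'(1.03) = 9.06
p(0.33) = 14.42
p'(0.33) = 7.66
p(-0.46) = 8.99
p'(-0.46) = 6.08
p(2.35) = 33.97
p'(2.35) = 11.70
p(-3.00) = 0.00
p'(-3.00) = 1.00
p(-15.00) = 132.00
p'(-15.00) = -23.00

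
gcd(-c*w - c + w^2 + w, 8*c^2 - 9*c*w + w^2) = -c + w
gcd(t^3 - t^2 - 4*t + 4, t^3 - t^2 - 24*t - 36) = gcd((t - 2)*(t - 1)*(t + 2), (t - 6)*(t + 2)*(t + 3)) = t + 2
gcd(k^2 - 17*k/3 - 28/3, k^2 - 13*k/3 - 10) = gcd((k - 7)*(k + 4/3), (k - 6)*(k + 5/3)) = 1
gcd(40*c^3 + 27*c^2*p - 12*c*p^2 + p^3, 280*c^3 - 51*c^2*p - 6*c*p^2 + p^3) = 40*c^2 - 13*c*p + p^2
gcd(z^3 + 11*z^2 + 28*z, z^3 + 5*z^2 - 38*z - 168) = z^2 + 11*z + 28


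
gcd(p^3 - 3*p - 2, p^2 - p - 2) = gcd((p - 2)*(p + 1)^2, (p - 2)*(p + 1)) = p^2 - p - 2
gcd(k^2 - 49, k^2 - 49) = k^2 - 49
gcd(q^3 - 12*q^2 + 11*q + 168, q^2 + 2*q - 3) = q + 3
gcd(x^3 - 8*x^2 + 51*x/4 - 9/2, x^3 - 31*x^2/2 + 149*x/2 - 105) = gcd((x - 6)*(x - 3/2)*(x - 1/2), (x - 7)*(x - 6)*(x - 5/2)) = x - 6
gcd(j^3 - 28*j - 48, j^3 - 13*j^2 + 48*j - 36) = j - 6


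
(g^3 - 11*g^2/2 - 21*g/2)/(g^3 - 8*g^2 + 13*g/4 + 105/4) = 2*g/(2*g - 5)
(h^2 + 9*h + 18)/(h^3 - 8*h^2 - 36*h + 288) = (h + 3)/(h^2 - 14*h + 48)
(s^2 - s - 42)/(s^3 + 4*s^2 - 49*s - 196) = (s + 6)/(s^2 + 11*s + 28)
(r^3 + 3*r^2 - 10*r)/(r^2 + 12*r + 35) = r*(r - 2)/(r + 7)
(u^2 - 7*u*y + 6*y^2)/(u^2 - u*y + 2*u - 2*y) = (u - 6*y)/(u + 2)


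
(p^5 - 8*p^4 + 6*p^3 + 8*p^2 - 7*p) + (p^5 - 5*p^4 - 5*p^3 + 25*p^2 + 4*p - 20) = 2*p^5 - 13*p^4 + p^3 + 33*p^2 - 3*p - 20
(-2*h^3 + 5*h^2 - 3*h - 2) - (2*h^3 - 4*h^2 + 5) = -4*h^3 + 9*h^2 - 3*h - 7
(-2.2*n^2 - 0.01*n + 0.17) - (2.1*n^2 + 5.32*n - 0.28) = -4.3*n^2 - 5.33*n + 0.45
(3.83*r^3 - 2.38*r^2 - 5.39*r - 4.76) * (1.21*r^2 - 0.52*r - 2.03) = 4.6343*r^5 - 4.8714*r^4 - 13.0592*r^3 + 1.8746*r^2 + 13.4169*r + 9.6628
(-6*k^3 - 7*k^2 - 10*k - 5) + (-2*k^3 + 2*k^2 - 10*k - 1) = -8*k^3 - 5*k^2 - 20*k - 6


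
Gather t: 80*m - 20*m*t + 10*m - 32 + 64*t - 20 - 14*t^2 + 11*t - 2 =90*m - 14*t^2 + t*(75 - 20*m) - 54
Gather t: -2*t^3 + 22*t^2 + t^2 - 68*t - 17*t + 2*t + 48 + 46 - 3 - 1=-2*t^3 + 23*t^2 - 83*t + 90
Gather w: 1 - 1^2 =0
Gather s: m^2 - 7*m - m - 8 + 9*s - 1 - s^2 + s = m^2 - 8*m - s^2 + 10*s - 9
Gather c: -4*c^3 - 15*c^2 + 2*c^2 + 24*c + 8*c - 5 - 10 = -4*c^3 - 13*c^2 + 32*c - 15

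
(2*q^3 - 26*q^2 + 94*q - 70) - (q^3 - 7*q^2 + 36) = q^3 - 19*q^2 + 94*q - 106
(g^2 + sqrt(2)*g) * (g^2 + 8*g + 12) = g^4 + sqrt(2)*g^3 + 8*g^3 + 8*sqrt(2)*g^2 + 12*g^2 + 12*sqrt(2)*g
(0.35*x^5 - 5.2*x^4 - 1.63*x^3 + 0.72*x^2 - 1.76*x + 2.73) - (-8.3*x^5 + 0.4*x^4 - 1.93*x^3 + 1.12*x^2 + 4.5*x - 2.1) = 8.65*x^5 - 5.6*x^4 + 0.3*x^3 - 0.4*x^2 - 6.26*x + 4.83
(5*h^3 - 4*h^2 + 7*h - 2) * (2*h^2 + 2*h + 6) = 10*h^5 + 2*h^4 + 36*h^3 - 14*h^2 + 38*h - 12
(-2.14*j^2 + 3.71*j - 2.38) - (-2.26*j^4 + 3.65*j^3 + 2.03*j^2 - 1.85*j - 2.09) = 2.26*j^4 - 3.65*j^3 - 4.17*j^2 + 5.56*j - 0.29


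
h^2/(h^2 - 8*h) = h/(h - 8)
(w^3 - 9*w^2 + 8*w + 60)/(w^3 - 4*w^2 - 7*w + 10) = (w - 6)/(w - 1)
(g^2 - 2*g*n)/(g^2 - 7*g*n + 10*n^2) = g/(g - 5*n)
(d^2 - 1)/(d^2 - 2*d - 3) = (d - 1)/(d - 3)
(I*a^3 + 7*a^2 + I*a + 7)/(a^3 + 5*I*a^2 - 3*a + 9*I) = (I*a^2 + 6*a + 7*I)/(a^2 + 6*I*a - 9)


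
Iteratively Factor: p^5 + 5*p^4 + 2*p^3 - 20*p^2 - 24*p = (p - 2)*(p^4 + 7*p^3 + 16*p^2 + 12*p) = (p - 2)*(p + 3)*(p^3 + 4*p^2 + 4*p) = (p - 2)*(p + 2)*(p + 3)*(p^2 + 2*p) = (p - 2)*(p + 2)^2*(p + 3)*(p)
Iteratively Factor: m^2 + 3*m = (m + 3)*(m)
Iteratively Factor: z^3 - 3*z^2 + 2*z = (z - 1)*(z^2 - 2*z) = z*(z - 1)*(z - 2)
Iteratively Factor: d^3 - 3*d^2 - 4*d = (d + 1)*(d^2 - 4*d) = (d - 4)*(d + 1)*(d)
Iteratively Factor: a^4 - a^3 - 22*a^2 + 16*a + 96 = (a - 3)*(a^3 + 2*a^2 - 16*a - 32) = (a - 4)*(a - 3)*(a^2 + 6*a + 8) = (a - 4)*(a - 3)*(a + 4)*(a + 2)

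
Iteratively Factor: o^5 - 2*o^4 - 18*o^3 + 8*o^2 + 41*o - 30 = (o - 1)*(o^4 - o^3 - 19*o^2 - 11*o + 30) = (o - 1)*(o + 2)*(o^3 - 3*o^2 - 13*o + 15) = (o - 5)*(o - 1)*(o + 2)*(o^2 + 2*o - 3) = (o - 5)*(o - 1)^2*(o + 2)*(o + 3)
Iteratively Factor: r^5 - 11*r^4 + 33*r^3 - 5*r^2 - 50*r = (r - 5)*(r^4 - 6*r^3 + 3*r^2 + 10*r) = (r - 5)*(r + 1)*(r^3 - 7*r^2 + 10*r) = (r - 5)*(r - 2)*(r + 1)*(r^2 - 5*r) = (r - 5)^2*(r - 2)*(r + 1)*(r)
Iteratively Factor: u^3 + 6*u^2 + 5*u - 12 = (u + 4)*(u^2 + 2*u - 3) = (u - 1)*(u + 4)*(u + 3)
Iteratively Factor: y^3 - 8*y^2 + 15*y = (y - 3)*(y^2 - 5*y) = y*(y - 3)*(y - 5)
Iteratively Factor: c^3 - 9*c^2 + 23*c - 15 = (c - 3)*(c^2 - 6*c + 5) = (c - 5)*(c - 3)*(c - 1)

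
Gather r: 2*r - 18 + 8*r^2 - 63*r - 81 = 8*r^2 - 61*r - 99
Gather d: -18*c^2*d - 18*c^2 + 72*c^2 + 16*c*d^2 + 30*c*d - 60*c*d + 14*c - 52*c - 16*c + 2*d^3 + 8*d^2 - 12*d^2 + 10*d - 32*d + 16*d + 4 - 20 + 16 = 54*c^2 - 54*c + 2*d^3 + d^2*(16*c - 4) + d*(-18*c^2 - 30*c - 6)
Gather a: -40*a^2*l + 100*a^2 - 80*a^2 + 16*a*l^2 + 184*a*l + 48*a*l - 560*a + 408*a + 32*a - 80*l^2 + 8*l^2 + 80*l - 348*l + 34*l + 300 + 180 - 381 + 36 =a^2*(20 - 40*l) + a*(16*l^2 + 232*l - 120) - 72*l^2 - 234*l + 135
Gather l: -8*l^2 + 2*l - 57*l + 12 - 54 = -8*l^2 - 55*l - 42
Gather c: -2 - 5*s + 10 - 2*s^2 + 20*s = -2*s^2 + 15*s + 8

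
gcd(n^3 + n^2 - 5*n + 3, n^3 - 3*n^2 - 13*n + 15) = n^2 + 2*n - 3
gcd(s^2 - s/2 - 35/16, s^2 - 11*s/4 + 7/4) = s - 7/4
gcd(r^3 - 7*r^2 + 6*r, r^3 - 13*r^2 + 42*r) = r^2 - 6*r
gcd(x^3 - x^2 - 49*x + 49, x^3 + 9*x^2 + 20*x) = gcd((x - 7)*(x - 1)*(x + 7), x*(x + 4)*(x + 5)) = 1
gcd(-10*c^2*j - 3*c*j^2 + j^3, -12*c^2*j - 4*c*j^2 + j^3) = 2*c*j + j^2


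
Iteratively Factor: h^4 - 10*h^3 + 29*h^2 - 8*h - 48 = (h + 1)*(h^3 - 11*h^2 + 40*h - 48) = (h - 3)*(h + 1)*(h^2 - 8*h + 16) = (h - 4)*(h - 3)*(h + 1)*(h - 4)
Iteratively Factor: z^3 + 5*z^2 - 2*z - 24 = (z - 2)*(z^2 + 7*z + 12) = (z - 2)*(z + 3)*(z + 4)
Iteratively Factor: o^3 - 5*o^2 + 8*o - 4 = (o - 2)*(o^2 - 3*o + 2) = (o - 2)*(o - 1)*(o - 2)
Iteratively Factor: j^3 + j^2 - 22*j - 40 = (j - 5)*(j^2 + 6*j + 8) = (j - 5)*(j + 4)*(j + 2)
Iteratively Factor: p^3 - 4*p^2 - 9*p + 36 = (p - 4)*(p^2 - 9) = (p - 4)*(p - 3)*(p + 3)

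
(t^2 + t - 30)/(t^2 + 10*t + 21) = (t^2 + t - 30)/(t^2 + 10*t + 21)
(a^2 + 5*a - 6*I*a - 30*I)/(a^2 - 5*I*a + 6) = (a + 5)/(a + I)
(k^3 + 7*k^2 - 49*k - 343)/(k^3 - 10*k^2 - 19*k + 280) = (k^2 + 14*k + 49)/(k^2 - 3*k - 40)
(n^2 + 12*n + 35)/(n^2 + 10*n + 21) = (n + 5)/(n + 3)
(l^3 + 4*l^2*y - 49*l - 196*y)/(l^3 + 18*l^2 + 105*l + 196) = (l^2 + 4*l*y - 7*l - 28*y)/(l^2 + 11*l + 28)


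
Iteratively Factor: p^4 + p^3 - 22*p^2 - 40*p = (p + 4)*(p^3 - 3*p^2 - 10*p) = p*(p + 4)*(p^2 - 3*p - 10) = p*(p - 5)*(p + 4)*(p + 2)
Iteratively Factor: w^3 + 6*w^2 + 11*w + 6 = (w + 3)*(w^2 + 3*w + 2) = (w + 1)*(w + 3)*(w + 2)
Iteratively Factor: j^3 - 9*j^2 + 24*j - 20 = (j - 2)*(j^2 - 7*j + 10) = (j - 2)^2*(j - 5)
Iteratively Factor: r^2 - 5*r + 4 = (r - 1)*(r - 4)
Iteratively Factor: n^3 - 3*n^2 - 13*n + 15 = (n + 3)*(n^2 - 6*n + 5) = (n - 5)*(n + 3)*(n - 1)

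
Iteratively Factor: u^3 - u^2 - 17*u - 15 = (u + 1)*(u^2 - 2*u - 15) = (u - 5)*(u + 1)*(u + 3)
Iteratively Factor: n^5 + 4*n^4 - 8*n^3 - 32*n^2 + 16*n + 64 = (n - 2)*(n^4 + 6*n^3 + 4*n^2 - 24*n - 32) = (n - 2)*(n + 2)*(n^3 + 4*n^2 - 4*n - 16) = (n - 2)*(n + 2)*(n + 4)*(n^2 - 4) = (n - 2)^2*(n + 2)*(n + 4)*(n + 2)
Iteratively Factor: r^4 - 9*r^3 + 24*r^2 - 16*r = (r - 4)*(r^3 - 5*r^2 + 4*r) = (r - 4)^2*(r^2 - r) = r*(r - 4)^2*(r - 1)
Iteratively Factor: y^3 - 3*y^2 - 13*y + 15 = (y + 3)*(y^2 - 6*y + 5) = (y - 5)*(y + 3)*(y - 1)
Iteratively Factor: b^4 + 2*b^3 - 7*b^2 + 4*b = (b - 1)*(b^3 + 3*b^2 - 4*b) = (b - 1)*(b + 4)*(b^2 - b) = b*(b - 1)*(b + 4)*(b - 1)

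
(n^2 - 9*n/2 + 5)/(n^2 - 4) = (n - 5/2)/(n + 2)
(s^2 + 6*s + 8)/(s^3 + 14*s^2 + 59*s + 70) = (s + 4)/(s^2 + 12*s + 35)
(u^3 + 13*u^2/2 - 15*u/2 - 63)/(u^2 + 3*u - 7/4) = 2*(u^2 + 3*u - 18)/(2*u - 1)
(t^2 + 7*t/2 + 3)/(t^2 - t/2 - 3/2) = (2*t^2 + 7*t + 6)/(2*t^2 - t - 3)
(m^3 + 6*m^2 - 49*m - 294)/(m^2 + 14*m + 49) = (m^2 - m - 42)/(m + 7)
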